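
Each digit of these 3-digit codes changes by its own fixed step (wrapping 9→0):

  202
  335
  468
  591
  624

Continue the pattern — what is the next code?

757

First digit: +1 each step, mod 10; 2, 3, 4, 5, 6 → 7.
Second digit: 0, 3, 6, 9, 2 → 5 (+3 each step, mod 10).
Third digit: +3 each step, mod 10; 2, 5, 8, 1, 4 → 7.
Combining the parts gives 757.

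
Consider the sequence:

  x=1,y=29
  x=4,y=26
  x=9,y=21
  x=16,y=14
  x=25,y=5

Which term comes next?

For the x, perfect squares: 1², 2², 3², …: 1, 4, 9, 16, 25 → 36.
Y: 29, 26, 21, 14, 5 → -6 (together with the x always sums to 30).
Combining the parts gives x=36,y=-6.

x=36,y=-6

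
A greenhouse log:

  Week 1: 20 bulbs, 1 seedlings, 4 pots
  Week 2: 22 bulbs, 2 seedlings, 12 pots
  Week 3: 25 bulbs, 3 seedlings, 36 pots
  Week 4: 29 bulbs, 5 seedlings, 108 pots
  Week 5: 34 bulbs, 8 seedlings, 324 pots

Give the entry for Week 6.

Bulbs: differences are 2, 3, 4, … (increasing by 1 each time), so 20, 22, 25, 29, 34 → 40.
For the seedlings, each term is the sum of the two before it: 1, 2, 3, 5, 8 → 13.
Pots: ×3 each step; 4, 12, 36, 108, 324 → 972.
Putting it together: 40 bulbs, 13 seedlings, 972 pots.

40 bulbs, 13 seedlings, 972 pots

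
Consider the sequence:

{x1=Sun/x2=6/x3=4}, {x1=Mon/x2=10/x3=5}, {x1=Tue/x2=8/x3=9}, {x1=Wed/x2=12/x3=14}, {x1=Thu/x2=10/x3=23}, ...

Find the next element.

For the x1, runs through the weekdays Mon→Sun: Sun, Mon, Tue, Wed, Thu → Fri.
X2 — alternating steps +4, −2, +4, −2, …: 6, 10, 8, 12, 10 → 14.
X3: each term is the sum of the two before it; 4, 5, 9, 14, 23 → 37.
Putting it together: {x1=Fri/x2=14/x3=37}.

{x1=Fri/x2=14/x3=37}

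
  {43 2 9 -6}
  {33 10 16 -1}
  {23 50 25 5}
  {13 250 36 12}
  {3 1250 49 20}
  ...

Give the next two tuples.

First component: −10 each step, so 43, 33, 23, 13, 3 → -7 → -17.
For the second component, ×5 each step: 2, 10, 50, 250, 1250 → 6250 → 31250.
Third component — perfect squares: 3², 4², 5², …: 9, 16, 25, 36, 49 → 64 → 81.
Fourth component: -6, -1, 5, 12, 20 → 29 → 39 (differences are 5, 6, 7, … (increasing by 1 each time)).
Putting the parts together: {-7 6250 64 29} and then {-17 31250 81 39}.

{-7 6250 64 29}, {-17 31250 81 39}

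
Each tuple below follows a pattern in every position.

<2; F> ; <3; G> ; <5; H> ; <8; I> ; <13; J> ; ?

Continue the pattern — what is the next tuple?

<21; K>

First part — each term is the sum of the two before it: 2, 3, 5, 8, 13 → 21.
Letter: F, G, H, I, J → K (letters move forward 1 place in the alphabet).
Putting it together: <21; K>.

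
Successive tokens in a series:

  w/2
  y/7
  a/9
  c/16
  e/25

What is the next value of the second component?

Second component — each term is the sum of the two before it: 2, 7, 9, 16, 25 → 41.

41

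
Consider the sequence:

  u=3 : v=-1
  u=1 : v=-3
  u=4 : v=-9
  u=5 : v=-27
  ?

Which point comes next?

U goes 3, 1, 4, 5 → 9 (each term is the sum of the two before it).
V: ×3 each step, so -1, -3, -9, -27 → -81.
Putting it together: u=9 : v=-81.

u=9 : v=-81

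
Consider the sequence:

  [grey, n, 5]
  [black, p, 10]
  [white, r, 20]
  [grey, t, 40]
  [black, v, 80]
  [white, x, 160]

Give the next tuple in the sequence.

[grey, z, 320]

Shade goes grey, black, white, grey, black, white → grey (repeats grey → black → white).
For the letter, letters move forward 2 places in the alphabet: n, p, r, t, v, x → z.
Third part: ×2 each step; 5, 10, 20, 40, 80, 160 → 320.
Putting it together: [grey, z, 320].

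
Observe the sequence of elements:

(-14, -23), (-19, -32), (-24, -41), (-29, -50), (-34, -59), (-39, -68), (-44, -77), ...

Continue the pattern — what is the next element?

First slot: −5 each step; -14, -19, -24, -29, -34, -39, -44 → -49.
Second slot goes -23, -32, -41, -50, -59, -68, -77 → -86 (−9 each step).
So the next element is (-49, -86).

(-49, -86)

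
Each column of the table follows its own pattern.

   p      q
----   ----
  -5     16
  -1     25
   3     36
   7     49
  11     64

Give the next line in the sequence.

Column p goes -5, -1, 3, 7, 11 → 15 (+4 each step).
Column q: perfect squares: 4², 5², 6², …, so 16, 25, 36, 49, 64 → 81.
Putting it together: 15  81.

15  81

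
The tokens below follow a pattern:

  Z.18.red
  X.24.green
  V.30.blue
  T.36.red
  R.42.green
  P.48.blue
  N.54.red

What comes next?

Letter: letters move back 2 places in the alphabet, so Z, X, V, T, R, P, N → L.
For the second component, +6 each step: 18, 24, 30, 36, 42, 48, 54 → 60.
Colour goes red, green, blue, red, green, blue, red → green (repeats red → green → blue).
Combining the parts gives L.60.green.

L.60.green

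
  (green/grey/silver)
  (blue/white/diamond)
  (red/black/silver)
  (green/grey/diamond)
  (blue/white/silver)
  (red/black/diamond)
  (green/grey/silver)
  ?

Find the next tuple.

Colour goes green, blue, red, green, blue, red, green → blue (repeats green → blue → red).
Shade goes grey, white, black, grey, white, black, grey → white (repeats grey → white → black).
Rank: silver, diamond, silver, diamond, silver, diamond, silver → diamond (alternates silver ↔ diamond).
So the next tuple is (blue/white/diamond).

(blue/white/diamond)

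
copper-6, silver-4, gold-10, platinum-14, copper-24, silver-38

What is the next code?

Metal — repeats copper → silver → gold → platinum: copper, silver, gold, platinum, copper, silver → gold.
Second component goes 6, 4, 10, 14, 24, 38 → 62 (each term is the sum of the two before it).
Combining the parts gives gold-62.

gold-62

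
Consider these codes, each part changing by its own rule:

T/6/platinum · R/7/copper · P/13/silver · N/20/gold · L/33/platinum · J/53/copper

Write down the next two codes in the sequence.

Letter: letters move back 2 places in the alphabet; T, R, P, N, L, J → H → F.
Second component: each term is the sum of the two before it, so 6, 7, 13, 20, 33, 53 → 86 → 139.
Metal: repeats platinum → copper → silver → gold; platinum, copper, silver, gold, platinum, copper → silver → gold.
Putting the parts together: H/86/silver and then F/139/gold.

H/86/silver then F/139/gold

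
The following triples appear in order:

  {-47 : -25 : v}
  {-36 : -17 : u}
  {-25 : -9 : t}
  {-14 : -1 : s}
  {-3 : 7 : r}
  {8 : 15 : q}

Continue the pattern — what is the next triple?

{19 : 23 : p}

For the first part, +11 each step: -47, -36, -25, -14, -3, 8 → 19.
Second part: +8 each step, so -25, -17, -9, -1, 7, 15 → 23.
Letter — letters move back 1 place in the alphabet: v, u, t, s, r, q → p.
Putting it together: {19 : 23 : p}.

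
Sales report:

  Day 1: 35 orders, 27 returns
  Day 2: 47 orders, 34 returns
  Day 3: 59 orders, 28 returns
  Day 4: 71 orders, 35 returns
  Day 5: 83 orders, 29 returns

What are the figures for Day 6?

Orders: +12 each step, so 35, 47, 59, 71, 83 → 95.
For the returns, alternating steps +7, −6, +7, −6, …: 27, 34, 28, 35, 29 → 36.
Combining the parts gives 95 orders, 36 returns.

95 orders, 36 returns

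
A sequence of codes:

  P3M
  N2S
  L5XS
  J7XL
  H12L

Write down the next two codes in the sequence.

Letter: letters move back 2 places in the alphabet, so P, N, L, J, H → F → D.
Second component: 3, 2, 5, 7, 12 → 19 → 31 (each term is the sum of the two before it).
Size: runs backward through clothing sizes XS→XL, so M, S, XS, XL, L → M → S.
So the next two codes are F19M and D31S.

F19M, D31S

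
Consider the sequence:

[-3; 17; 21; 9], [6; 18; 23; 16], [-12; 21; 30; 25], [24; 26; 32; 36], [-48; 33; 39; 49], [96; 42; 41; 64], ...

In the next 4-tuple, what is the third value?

48

Third value goes 21, 23, 30, 32, 39, 41 → 48 (alternating steps +2, +7, +2, +7, …).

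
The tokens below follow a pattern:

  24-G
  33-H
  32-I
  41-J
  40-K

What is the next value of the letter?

First component goes 24, 33, 32, 41, 40 → 49 (alternating steps +9, −1, +9, −1, …).
Letter goes G, H, I, J, K → L (letters move forward 1 place in the alphabet).

L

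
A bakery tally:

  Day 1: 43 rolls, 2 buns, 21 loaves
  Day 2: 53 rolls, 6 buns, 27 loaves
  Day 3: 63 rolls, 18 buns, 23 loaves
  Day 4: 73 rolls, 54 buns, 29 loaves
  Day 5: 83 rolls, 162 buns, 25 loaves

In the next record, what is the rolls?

93

Rolls goes 43, 53, 63, 73, 83 → 93 (+10 each step).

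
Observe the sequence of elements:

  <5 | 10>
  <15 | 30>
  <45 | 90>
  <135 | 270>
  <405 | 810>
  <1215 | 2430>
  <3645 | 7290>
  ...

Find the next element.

First part goes 5, 15, 45, 135, 405, 1215, 3645 → 10935 (×3 each step).
For the second part, always 2 × the first part: 10, 30, 90, 270, 810, 2430, 7290 → 21870.
So the next element is <10935 | 21870>.

<10935 | 21870>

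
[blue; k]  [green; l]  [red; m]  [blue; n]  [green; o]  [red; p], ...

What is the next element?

Colour: repeats blue → green → red, so blue, green, red, blue, green, red → blue.
Letter: letters move forward 1 place in the alphabet; k, l, m, n, o, p → q.
Putting it together: [blue; q].

[blue; q]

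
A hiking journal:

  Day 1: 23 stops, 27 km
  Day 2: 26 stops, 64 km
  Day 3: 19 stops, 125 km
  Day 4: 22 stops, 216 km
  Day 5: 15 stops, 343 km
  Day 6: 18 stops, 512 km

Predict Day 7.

11 stops, 729 km

Stops: 23, 26, 19, 22, 15, 18 → 11 (alternating steps +3, −7, +3, −7, …).
Km goes 27, 64, 125, 216, 343, 512 → 729 (perfect cubes: 3³, 4³, 5³, …).
So the next row is 11 stops, 729 km.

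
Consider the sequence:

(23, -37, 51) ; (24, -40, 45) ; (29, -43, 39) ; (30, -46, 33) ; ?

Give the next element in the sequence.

(35, -49, 27)

First coordinate — alternating steps +1, +5, +1, +5, …: 23, 24, 29, 30 → 35.
Second coordinate: −3 each step, so -37, -40, -43, -46 → -49.
Third coordinate — −6 each step: 51, 45, 39, 33 → 27.
So the next element is (35, -49, 27).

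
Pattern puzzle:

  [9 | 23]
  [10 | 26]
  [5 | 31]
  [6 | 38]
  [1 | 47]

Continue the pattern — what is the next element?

First value: alternating steps +1, −5, +1, −5, …, so 9, 10, 5, 6, 1 → 2.
Second value — differences are 3, 5, 7, … (increasing by 2 each time): 23, 26, 31, 38, 47 → 58.
Combining the parts gives [2 | 58].

[2 | 58]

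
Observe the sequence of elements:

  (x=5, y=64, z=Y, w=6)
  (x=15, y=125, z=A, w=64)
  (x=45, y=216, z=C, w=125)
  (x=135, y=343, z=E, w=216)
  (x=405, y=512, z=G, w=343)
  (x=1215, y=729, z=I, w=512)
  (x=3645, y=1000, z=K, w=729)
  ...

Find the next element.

(x=10935, y=1331, z=M, w=1000)

For the x, ×3 each step: 5, 15, 45, 135, 405, 1215, 3645 → 10935.
Y — perfect cubes: 4³, 5³, 6³, …: 64, 125, 216, 343, 512, 729, 1000 → 1331.
Z: letters move forward 2 places in the alphabet, wrapping Z→A, so Y, A, C, E, G, I, K → M.
W: always the previous value of the y, so 6, 64, 125, 216, 343, 512, 729 → 1000.
So the next element is (x=10935, y=1331, z=M, w=1000).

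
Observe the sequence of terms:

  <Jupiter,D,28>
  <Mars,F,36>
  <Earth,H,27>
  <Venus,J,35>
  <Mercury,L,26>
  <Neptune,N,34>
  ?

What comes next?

Planet: Jupiter, Mars, Earth, Venus, Mercury, Neptune → Uranus (runs backward through the planets Mercury→Neptune).
Letter: letters move forward 2 places in the alphabet; D, F, H, J, L, N → P.
Third slot goes 28, 36, 27, 35, 26, 34 → 25 (alternating steps +8, −9, +8, −9, …).
Combining the parts gives <Uranus,P,25>.

<Uranus,P,25>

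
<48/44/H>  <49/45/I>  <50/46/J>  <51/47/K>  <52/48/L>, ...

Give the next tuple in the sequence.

First entry: +1 each step, so 48, 49, 50, 51, 52 → 53.
Second entry: 44, 45, 46, 47, 48 → 49 (always 4 less than the first entry).
Letter: H, I, J, K, L → M (letters move forward 1 place in the alphabet).
So the next tuple is <53/49/M>.

<53/49/M>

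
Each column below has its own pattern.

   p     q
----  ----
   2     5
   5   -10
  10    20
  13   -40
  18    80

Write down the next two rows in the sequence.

21  -160; 26  320

Column p — alternating steps +3, +5, +3, +5, …: 2, 5, 10, 13, 18 → 21 → 26.
Column q: 5, -10, 20, -40, 80 → -160 → 320 (×(-2) each step).
Putting the parts together: 21  -160 and then 26  320.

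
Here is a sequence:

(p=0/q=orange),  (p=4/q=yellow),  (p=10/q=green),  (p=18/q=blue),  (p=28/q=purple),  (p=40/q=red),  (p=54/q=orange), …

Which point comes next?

(p=70/q=yellow)

P: differences are 4, 6, 8, … (increasing by 2 each time); 0, 4, 10, 18, 28, 40, 54 → 70.
Q: orange, yellow, green, blue, purple, red, orange → yellow (repeats orange → yellow → green → blue → purple → red).
Putting it together: (p=70/q=yellow).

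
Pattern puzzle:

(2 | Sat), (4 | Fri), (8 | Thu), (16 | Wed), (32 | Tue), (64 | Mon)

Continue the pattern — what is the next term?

(128 | Sun)

First entry goes 2, 4, 8, 16, 32, 64 → 128 (×2 each step).
Day: runs backward through the weekdays Mon→Sun, so Sat, Fri, Thu, Wed, Tue, Mon → Sun.
Combining the parts gives (128 | Sun).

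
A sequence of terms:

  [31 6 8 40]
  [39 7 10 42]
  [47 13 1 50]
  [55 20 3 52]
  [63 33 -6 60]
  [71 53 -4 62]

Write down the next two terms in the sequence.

First part: 31, 39, 47, 55, 63, 71 → 79 → 87 (+8 each step).
Second part goes 6, 7, 13, 20, 33, 53 → 86 → 139 (each term is the sum of the two before it).
Third part goes 8, 10, 1, 3, -6, -4 → -13 → -11 (alternating steps +2, −9, +2, −9, …).
Fourth part: alternating steps +2, +8, +2, +8, …; 40, 42, 50, 52, 60, 62 → 70 → 72.
Putting the parts together: [79 86 -13 70] and then [87 139 -11 72].

[79 86 -13 70], [87 139 -11 72]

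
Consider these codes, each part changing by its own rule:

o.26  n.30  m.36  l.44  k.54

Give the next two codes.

Letter: o, n, m, l, k → j → i (letters move back 1 place in the alphabet).
For the second component, differences are 4, 6, 8, … (increasing by 2 each time): 26, 30, 36, 44, 54 → 66 → 80.
So the next two codes are j.66 and i.80.

j.66 then i.80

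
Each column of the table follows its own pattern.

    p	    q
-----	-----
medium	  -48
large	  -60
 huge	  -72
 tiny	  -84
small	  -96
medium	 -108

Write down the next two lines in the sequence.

large  -120; huge  -132

Column p goes medium, large, huge, tiny, small, medium → large → huge (repeats medium → large → huge → tiny → small).
Column q: -48, -60, -72, -84, -96, -108 → -120 → -132 (−12 each step).
So the next two lines are large  -120 and huge  -132.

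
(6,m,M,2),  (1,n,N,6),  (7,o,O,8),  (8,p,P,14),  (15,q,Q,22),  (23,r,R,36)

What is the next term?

(38,s,S,58)

For the first value, each term is the sum of the two before it: 6, 1, 7, 8, 15, 23 → 38.
First letter goes m, n, o, p, q, r → s (letters move forward 1 place in the alphabet).
Second letter: letters move forward 1 place in the alphabet; M, N, O, P, Q, R → S.
Fourth value: 2, 6, 8, 14, 22, 36 → 58 (each term is the sum of the two before it).
Combining the parts gives (38,s,S,58).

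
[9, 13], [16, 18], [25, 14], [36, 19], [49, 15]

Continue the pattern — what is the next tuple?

[64, 20]

First slot goes 9, 16, 25, 36, 49 → 64 (perfect squares: 3², 4², 5², …).
Second slot: alternating steps +5, −4, +5, −4, …, so 13, 18, 14, 19, 15 → 20.
Combining the parts gives [64, 20].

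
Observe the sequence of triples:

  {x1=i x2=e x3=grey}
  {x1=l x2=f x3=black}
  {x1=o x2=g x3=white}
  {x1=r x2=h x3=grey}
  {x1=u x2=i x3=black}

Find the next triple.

{x1=x x2=j x3=white}

X1 goes i, l, o, r, u → x (letters move forward 3 places in the alphabet).
X2 — letters move forward 1 place in the alphabet: e, f, g, h, i → j.
X3 goes grey, black, white, grey, black → white (repeats grey → black → white).
So the next triple is {x1=x x2=j x3=white}.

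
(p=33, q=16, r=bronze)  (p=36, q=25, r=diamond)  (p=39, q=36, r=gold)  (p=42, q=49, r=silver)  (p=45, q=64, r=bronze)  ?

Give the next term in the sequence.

(p=48, q=81, r=diamond)

P: +3 each step; 33, 36, 39, 42, 45 → 48.
Q: perfect squares: 4², 5², 6², …, so 16, 25, 36, 49, 64 → 81.
For the r, repeats bronze → diamond → gold → silver: bronze, diamond, gold, silver, bronze → diamond.
Putting it together: (p=48, q=81, r=diamond).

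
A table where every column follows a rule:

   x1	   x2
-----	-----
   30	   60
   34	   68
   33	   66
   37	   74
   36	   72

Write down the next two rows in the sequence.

40  80; 39  78

Column x1 — alternating steps +4, −1, +4, −1, …: 30, 34, 33, 37, 36 → 40 → 39.
Column x2 goes 60, 68, 66, 74, 72 → 80 → 78 (always 2 × the column x1).
So the next two rows are 40  80 and 39  78.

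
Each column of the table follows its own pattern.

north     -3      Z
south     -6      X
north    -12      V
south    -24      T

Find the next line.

north  -48  R

Direction: alternates north ↔ south, so north, south, north, south → north.
Second component goes -3, -6, -12, -24 → -48 (×2 each step).
Letter: letters move back 2 places in the alphabet; Z, X, V, T → R.
Combining the parts gives north  -48  R.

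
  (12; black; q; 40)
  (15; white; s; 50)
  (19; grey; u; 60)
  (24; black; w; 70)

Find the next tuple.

(30; white; y; 80)

First slot: differences are 3, 4, 5, … (increasing by 1 each time), so 12, 15, 19, 24 → 30.
Shade: repeats black → white → grey, so black, white, grey, black → white.
Letter: letters move forward 2 places in the alphabet, so q, s, u, w → y.
Fourth slot: +10 each step; 40, 50, 60, 70 → 80.
Putting it together: (30; white; y; 80).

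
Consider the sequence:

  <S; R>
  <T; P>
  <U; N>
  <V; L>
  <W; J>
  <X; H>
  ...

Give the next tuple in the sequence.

For the first letter, letters move forward 1 place in the alphabet: S, T, U, V, W, X → Y.
Second letter — letters move back 2 places in the alphabet: R, P, N, L, J, H → F.
So the next tuple is <Y; F>.

<Y; F>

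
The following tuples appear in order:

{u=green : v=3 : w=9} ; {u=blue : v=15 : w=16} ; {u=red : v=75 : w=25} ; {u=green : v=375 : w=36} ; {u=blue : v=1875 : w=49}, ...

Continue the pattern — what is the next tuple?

For the u, repeats green → blue → red: green, blue, red, green, blue → red.
For the v, ×5 each step: 3, 15, 75, 375, 1875 → 9375.
W: perfect squares: 3², 4², 5², …, so 9, 16, 25, 36, 49 → 64.
Combining the parts gives {u=red : v=9375 : w=64}.

{u=red : v=9375 : w=64}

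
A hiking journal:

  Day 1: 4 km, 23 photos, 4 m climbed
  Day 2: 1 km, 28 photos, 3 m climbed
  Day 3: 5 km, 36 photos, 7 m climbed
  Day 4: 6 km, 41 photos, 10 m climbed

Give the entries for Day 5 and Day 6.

For the km, each term is the sum of the two before it: 4, 1, 5, 6 → 11 → 17.
For the photos, alternating steps +5, +8, +5, +8, …: 23, 28, 36, 41 → 49 → 54.
For the m climbed, each term is the sum of the two before it: 4, 3, 7, 10 → 17 → 27.
Putting the parts together: 11 km, 49 photos, 17 m climbed and then 17 km, 54 photos, 27 m climbed.

11 km, 49 photos, 17 m climbed; 17 km, 54 photos, 27 m climbed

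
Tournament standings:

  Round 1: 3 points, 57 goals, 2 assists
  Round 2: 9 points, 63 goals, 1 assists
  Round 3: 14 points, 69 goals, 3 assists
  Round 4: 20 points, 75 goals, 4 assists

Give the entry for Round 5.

Points — alternating steps +6, +5, +6, +5, …: 3, 9, 14, 20 → 25.
Goals: +6 each step, so 57, 63, 69, 75 → 81.
For the assists, each term is the sum of the two before it: 2, 1, 3, 4 → 7.
So the next row is 25 points, 81 goals, 7 assists.

25 points, 81 goals, 7 assists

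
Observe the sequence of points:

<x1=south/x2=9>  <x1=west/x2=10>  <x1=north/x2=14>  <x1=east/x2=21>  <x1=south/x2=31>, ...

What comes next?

X1: south, west, north, east, south → west (repeats south → west → north → east).
For the x2, differences are 1, 4, 7, … (increasing by 3 each time): 9, 10, 14, 21, 31 → 44.
So the next point is <x1=west/x2=44>.

<x1=west/x2=44>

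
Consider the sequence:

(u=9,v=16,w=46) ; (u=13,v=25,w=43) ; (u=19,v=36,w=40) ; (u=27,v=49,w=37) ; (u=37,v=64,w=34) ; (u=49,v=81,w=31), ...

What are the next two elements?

(u=63,v=100,w=28), (u=79,v=121,w=25)

U: differences are 4, 6, 8, … (increasing by 2 each time); 9, 13, 19, 27, 37, 49 → 63 → 79.
V: perfect squares: 4², 5², 6², …, so 16, 25, 36, 49, 64, 81 → 100 → 121.
W goes 46, 43, 40, 37, 34, 31 → 28 → 25 (−3 each step).
Putting the parts together: (u=63,v=100,w=28) and then (u=79,v=121,w=25).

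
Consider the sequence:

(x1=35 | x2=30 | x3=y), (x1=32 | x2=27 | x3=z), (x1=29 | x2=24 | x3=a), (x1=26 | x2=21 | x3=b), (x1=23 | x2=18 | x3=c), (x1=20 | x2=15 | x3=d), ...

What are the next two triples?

(x1=17 | x2=12 | x3=e), (x1=14 | x2=9 | x3=f)

X1: −3 each step, so 35, 32, 29, 26, 23, 20 → 17 → 14.
X2 — always 5 less than the x1: 30, 27, 24, 21, 18, 15 → 12 → 9.
X3 goes y, z, a, b, c, d → e → f (letters move forward 1 place in the alphabet, wrapping Z→A).
So the next two triples are (x1=17 | x2=12 | x3=e) and (x1=14 | x2=9 | x3=f).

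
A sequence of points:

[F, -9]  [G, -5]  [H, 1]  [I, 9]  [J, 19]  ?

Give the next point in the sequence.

Letter — letters move forward 1 place in the alphabet: F, G, H, I, J → K.
Second entry: differences are 4, 6, 8, … (increasing by 2 each time); -9, -5, 1, 9, 19 → 31.
So the next point is [K, 31].

[K, 31]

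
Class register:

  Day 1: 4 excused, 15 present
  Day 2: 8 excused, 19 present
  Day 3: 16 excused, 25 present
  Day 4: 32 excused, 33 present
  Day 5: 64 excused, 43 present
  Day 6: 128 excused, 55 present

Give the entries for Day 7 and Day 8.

Excused: ×2 each step, so 4, 8, 16, 32, 64, 128 → 256 → 512.
Present: differences are 4, 6, 8, … (increasing by 2 each time), so 15, 19, 25, 33, 43, 55 → 69 → 85.
Putting the parts together: 256 excused, 69 present and then 512 excused, 85 present.

256 excused, 69 present; 512 excused, 85 present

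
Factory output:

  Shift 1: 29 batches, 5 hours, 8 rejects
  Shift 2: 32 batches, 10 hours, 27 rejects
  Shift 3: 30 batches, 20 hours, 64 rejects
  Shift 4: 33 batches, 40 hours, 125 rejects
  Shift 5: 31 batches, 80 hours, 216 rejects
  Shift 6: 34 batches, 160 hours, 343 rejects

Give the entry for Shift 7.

For the batches, alternating steps +3, −2, +3, −2, …: 29, 32, 30, 33, 31, 34 → 32.
Hours goes 5, 10, 20, 40, 80, 160 → 320 (×2 each step).
Rejects: perfect cubes: 2³, 3³, 4³, …; 8, 27, 64, 125, 216, 343 → 512.
Combining the parts gives 32 batches, 320 hours, 512 rejects.

32 batches, 320 hours, 512 rejects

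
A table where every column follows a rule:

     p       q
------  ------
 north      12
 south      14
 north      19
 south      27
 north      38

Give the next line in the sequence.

south  52

Column p: north, south, north, south, north → south (alternates north ↔ south).
For the column q, differences are 2, 5, 8, … (increasing by 3 each time): 12, 14, 19, 27, 38 → 52.
Putting it together: south  52.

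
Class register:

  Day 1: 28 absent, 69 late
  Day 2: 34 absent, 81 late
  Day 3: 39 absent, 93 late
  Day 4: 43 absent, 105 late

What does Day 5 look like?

46 absent, 117 late

Absent: differences are 6, 5, 4, … (decreasing by 1 each time), so 28, 34, 39, 43 → 46.
Late: 69, 81, 93, 105 → 117 (+12 each step).
Putting it together: 46 absent, 117 late.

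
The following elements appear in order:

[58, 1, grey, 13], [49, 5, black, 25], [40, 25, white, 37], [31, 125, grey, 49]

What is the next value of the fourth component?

61

Fourth component: +12 each step; 13, 25, 37, 49 → 61.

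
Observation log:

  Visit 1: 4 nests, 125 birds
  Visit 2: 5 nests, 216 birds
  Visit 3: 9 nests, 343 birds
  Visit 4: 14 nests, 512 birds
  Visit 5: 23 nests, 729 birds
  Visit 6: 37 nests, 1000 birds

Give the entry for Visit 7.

60 nests, 1331 birds

Nests: each term is the sum of the two before it, so 4, 5, 9, 14, 23, 37 → 60.
Birds: perfect cubes: 5³, 6³, 7³, …; 125, 216, 343, 512, 729, 1000 → 1331.
Putting it together: 60 nests, 1331 birds.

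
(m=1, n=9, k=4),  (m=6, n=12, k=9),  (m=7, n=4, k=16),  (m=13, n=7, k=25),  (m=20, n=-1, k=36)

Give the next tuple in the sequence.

For the m, each term is the sum of the two before it: 1, 6, 7, 13, 20 → 33.
N: alternating steps +3, −8, +3, −8, …, so 9, 12, 4, 7, -1 → 2.
K — perfect squares: 2², 3², 4², …: 4, 9, 16, 25, 36 → 49.
Putting it together: (m=33, n=2, k=49).

(m=33, n=2, k=49)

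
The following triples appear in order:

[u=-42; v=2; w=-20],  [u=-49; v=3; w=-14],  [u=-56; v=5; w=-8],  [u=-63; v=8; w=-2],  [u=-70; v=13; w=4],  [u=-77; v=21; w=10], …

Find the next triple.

[u=-84; v=34; w=16]

For the u, −7 each step: -42, -49, -56, -63, -70, -77 → -84.
For the v, each term is the sum of the two before it: 2, 3, 5, 8, 13, 21 → 34.
W — +6 each step: -20, -14, -8, -2, 4, 10 → 16.
So the next triple is [u=-84; v=34; w=16].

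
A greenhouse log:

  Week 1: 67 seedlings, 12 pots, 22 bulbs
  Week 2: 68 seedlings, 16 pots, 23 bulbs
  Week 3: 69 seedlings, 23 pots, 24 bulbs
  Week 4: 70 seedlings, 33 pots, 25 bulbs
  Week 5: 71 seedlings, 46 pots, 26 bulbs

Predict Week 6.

72 seedlings, 62 pots, 27 bulbs

Seedlings: +1 each step, so 67, 68, 69, 70, 71 → 72.
Pots: differences are 4, 7, 10, … (increasing by 3 each time), so 12, 16, 23, 33, 46 → 62.
Bulbs: +1 each step; 22, 23, 24, 25, 26 → 27.
So the next record is 72 seedlings, 62 pots, 27 bulbs.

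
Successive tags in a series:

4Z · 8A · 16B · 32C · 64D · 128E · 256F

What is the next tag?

First component: 4, 8, 16, 32, 64, 128, 256 → 512 (×2 each step).
Letter: letters move forward 1 place in the alphabet, wrapping Z→A; Z, A, B, C, D, E, F → G.
So the next tag is 512G.

512G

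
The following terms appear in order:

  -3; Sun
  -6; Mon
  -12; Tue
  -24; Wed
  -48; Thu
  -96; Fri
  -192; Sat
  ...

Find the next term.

-384; Sun

First entry goes -3, -6, -12, -24, -48, -96, -192 → -384 (×2 each step).
Day goes Sun, Mon, Tue, Wed, Thu, Fri, Sat → Sun (runs through the weekdays Mon→Sun).
Combining the parts gives -384; Sun.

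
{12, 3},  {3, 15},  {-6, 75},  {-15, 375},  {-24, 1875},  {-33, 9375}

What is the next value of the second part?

46875

First part goes 12, 3, -6, -15, -24, -33 → -42 (−9 each step).
For the second part, ×5 each step: 3, 15, 75, 375, 1875, 9375 → 46875.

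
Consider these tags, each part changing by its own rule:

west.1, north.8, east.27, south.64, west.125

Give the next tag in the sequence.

north.216

Direction: west, north, east, south, west → north (repeats west → north → east → south).
Second component goes 1, 8, 27, 64, 125 → 216 (perfect cubes: 1³, 2³, 3³, …).
So the next tag is north.216.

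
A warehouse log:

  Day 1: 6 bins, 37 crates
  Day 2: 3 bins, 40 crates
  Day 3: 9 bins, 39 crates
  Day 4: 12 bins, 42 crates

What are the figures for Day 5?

21 bins, 41 crates

For the bins, each term is the sum of the two before it: 6, 3, 9, 12 → 21.
Crates: 37, 40, 39, 42 → 41 (alternating steps +3, −1, +3, −1, …).
Putting it together: 21 bins, 41 crates.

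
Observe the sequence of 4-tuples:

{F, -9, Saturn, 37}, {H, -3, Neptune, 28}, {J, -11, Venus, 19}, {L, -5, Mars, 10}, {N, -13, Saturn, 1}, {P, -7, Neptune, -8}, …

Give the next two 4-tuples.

{R, -15, Venus, -17}, {T, -9, Mars, -26}

Letter: F, H, J, L, N, P → R → T (letters move forward 2 places in the alphabet).
Second component — alternating steps +6, −8, +6, −8, …: -9, -3, -11, -5, -13, -7 → -15 → -9.
Planet: repeats Saturn → Neptune → Venus → Mars, so Saturn, Neptune, Venus, Mars, Saturn, Neptune → Venus → Mars.
For the fourth component, −9 each step: 37, 28, 19, 10, 1, -8 → -17 → -26.
Putting the parts together: {R, -15, Venus, -17} and then {T, -9, Mars, -26}.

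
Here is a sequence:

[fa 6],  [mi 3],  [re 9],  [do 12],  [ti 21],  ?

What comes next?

Note goes fa, mi, re, do, ti → la (runs backward through the solfège scale do→ti).
For the second slot, each term is the sum of the two before it: 6, 3, 9, 12, 21 → 33.
Combining the parts gives [la 33].

[la 33]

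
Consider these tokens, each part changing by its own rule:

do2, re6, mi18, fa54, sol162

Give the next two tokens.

la486, ti1458

Note: runs through the solfège scale do→ti; do, re, mi, fa, sol → la → ti.
Second component: ×3 each step, so 2, 6, 18, 54, 162 → 486 → 1458.
Putting the parts together: la486 and then ti1458.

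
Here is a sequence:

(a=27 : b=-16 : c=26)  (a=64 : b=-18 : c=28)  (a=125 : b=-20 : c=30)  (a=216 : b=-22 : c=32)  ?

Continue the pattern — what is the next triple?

(a=343 : b=-24 : c=34)

For the a, perfect cubes: 3³, 4³, 5³, …: 27, 64, 125, 216 → 343.
B: −2 each step, so -16, -18, -20, -22 → -24.
C — +2 each step: 26, 28, 30, 32 → 34.
Putting it together: (a=343 : b=-24 : c=34).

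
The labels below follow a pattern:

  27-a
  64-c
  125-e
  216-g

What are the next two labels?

First component — perfect cubes: 3³, 4³, 5³, …: 27, 64, 125, 216 → 343 → 512.
For the letter, letters move forward 2 places in the alphabet: a, c, e, g → i → k.
Putting the parts together: 343-i and then 512-k.

343-i, 512-k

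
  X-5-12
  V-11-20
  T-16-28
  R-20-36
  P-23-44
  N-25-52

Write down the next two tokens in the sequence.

L-26-60 then J-26-68

Letter — letters move back 2 places in the alphabet: X, V, T, R, P, N → L → J.
Second component: differences are 6, 5, 4, … (decreasing by 1 each time); 5, 11, 16, 20, 23, 25 → 26 → 26.
Third component: 12, 20, 28, 36, 44, 52 → 60 → 68 (+8 each step).
Putting the parts together: L-26-60 and then J-26-68.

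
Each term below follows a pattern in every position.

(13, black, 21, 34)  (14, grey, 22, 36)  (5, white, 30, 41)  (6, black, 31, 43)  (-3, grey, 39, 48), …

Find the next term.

First value — alternating steps +1, −9, +1, −9, …: 13, 14, 5, 6, -3 → -2.
Shade goes black, grey, white, black, grey → white (repeats black → grey → white).
Third value: alternating steps +1, +8, +1, +8, …; 21, 22, 30, 31, 39 → 40.
Fourth value — alternating steps +2, +5, +2, +5, …: 34, 36, 41, 43, 48 → 50.
Combining the parts gives (-2, white, 40, 50).

(-2, white, 40, 50)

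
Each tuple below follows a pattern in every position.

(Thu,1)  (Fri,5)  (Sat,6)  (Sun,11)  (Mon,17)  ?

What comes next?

(Tue,28)

Day: Thu, Fri, Sat, Sun, Mon → Tue (runs through the weekdays Mon→Sun).
Second slot: each term is the sum of the two before it, so 1, 5, 6, 11, 17 → 28.
So the next tuple is (Tue,28).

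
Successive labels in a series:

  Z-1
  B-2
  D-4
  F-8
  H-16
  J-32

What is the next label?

L-64

Letter: letters move forward 2 places in the alphabet, wrapping Z→A; Z, B, D, F, H, J → L.
Second component: ×2 each step, so 1, 2, 4, 8, 16, 32 → 64.
Combining the parts gives L-64.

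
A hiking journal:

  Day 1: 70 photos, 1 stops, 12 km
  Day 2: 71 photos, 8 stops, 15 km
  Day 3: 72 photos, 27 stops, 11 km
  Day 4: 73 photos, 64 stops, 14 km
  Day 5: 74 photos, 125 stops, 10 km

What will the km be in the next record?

Km goes 12, 15, 11, 14, 10 → 13 (alternating steps +3, −4, +3, −4, …).

13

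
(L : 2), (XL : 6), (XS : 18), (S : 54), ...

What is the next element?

Size: runs through clothing sizes XS→XL; L, XL, XS, S → M.
Second part — ×3 each step: 2, 6, 18, 54 → 162.
Combining the parts gives (M : 162).

(M : 162)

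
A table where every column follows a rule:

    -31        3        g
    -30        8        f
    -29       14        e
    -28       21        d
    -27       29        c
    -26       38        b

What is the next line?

First component: +1 each step; -31, -30, -29, -28, -27, -26 → -25.
For the second component, differences are 5, 6, 7, … (increasing by 1 each time): 3, 8, 14, 21, 29, 38 → 48.
Letter goes g, f, e, d, c, b → a (letters move back 1 place in the alphabet).
Combining the parts gives -25  48  a.

-25  48  a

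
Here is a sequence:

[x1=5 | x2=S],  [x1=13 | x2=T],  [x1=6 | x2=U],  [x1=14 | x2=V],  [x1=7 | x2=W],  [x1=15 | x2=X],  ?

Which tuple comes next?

[x1=8 | x2=Y]

X1: alternating steps +8, −7, +8, −7, …, so 5, 13, 6, 14, 7, 15 → 8.
X2 goes S, T, U, V, W, X → Y (letters move forward 1 place in the alphabet).
Putting it together: [x1=8 | x2=Y].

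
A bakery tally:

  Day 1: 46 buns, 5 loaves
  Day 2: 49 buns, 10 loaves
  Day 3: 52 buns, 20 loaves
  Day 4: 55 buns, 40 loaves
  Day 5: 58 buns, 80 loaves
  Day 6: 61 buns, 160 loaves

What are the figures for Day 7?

For the buns, +3 each step: 46, 49, 52, 55, 58, 61 → 64.
Loaves: ×2 each step; 5, 10, 20, 40, 80, 160 → 320.
Putting it together: 64 buns, 320 loaves.

64 buns, 320 loaves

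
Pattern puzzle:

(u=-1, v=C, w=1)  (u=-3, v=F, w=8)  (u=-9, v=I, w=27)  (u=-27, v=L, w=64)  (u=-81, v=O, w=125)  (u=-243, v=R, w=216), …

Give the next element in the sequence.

(u=-729, v=U, w=343)

U — ×3 each step: -1, -3, -9, -27, -81, -243 → -729.
V: C, F, I, L, O, R → U (letters move forward 3 places in the alphabet).
W: 1, 8, 27, 64, 125, 216 → 343 (perfect cubes: 1³, 2³, 3³, …).
Putting it together: (u=-729, v=U, w=343).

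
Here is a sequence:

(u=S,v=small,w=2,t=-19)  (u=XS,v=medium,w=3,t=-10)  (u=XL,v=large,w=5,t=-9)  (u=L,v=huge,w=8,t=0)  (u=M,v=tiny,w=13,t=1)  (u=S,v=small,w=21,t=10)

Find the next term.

U — repeats S → XS → XL → L → M: S, XS, XL, L, M, S → XS.
V: repeats small → medium → large → huge → tiny; small, medium, large, huge, tiny, small → medium.
W: each term is the sum of the two before it; 2, 3, 5, 8, 13, 21 → 34.
T goes -19, -10, -9, 0, 1, 10 → 11 (alternating steps +9, +1, +9, +1, …).
Combining the parts gives (u=XS,v=medium,w=34,t=11).

(u=XS,v=medium,w=34,t=11)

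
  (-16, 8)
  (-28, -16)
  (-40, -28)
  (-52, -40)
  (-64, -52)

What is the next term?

(-76, -64)

For the first entry, −12 each step: -16, -28, -40, -52, -64 → -76.
Second entry: always the previous value of the first entry, so 8, -16, -28, -40, -52 → -64.
Putting it together: (-76, -64).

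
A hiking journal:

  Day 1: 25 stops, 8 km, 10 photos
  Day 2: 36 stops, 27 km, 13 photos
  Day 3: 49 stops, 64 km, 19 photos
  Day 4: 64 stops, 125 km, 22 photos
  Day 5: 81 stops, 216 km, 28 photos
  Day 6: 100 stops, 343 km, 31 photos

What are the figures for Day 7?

For the stops, perfect squares: 5², 6², 7², …: 25, 36, 49, 64, 81, 100 → 121.
Km: perfect cubes: 2³, 3³, 4³, …, so 8, 27, 64, 125, 216, 343 → 512.
For the photos, alternating steps +3, +6, +3, +6, …: 10, 13, 19, 22, 28, 31 → 37.
Putting it together: 121 stops, 512 km, 37 photos.

121 stops, 512 km, 37 photos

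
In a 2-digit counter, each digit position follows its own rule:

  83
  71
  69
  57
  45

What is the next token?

First digit: −1 each step, mod 10, so 8, 7, 6, 5, 4 → 3.
Second digit goes 3, 1, 9, 7, 5 → 3 (−2 each step, mod 10).
Combining the parts gives 33.

33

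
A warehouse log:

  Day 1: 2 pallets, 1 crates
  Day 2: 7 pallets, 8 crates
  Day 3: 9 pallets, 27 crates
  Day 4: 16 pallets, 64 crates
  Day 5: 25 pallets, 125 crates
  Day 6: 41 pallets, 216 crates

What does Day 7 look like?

Pallets: 2, 7, 9, 16, 25, 41 → 66 (each term is the sum of the two before it).
Crates goes 1, 8, 27, 64, 125, 216 → 343 (perfect cubes: 1³, 2³, 3³, …).
Combining the parts gives 66 pallets, 343 crates.

66 pallets, 343 crates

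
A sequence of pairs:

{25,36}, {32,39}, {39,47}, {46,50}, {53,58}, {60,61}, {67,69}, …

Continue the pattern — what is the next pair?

{74,72}

First component: +7 each step, so 25, 32, 39, 46, 53, 60, 67 → 74.
Second component goes 36, 39, 47, 50, 58, 61, 69 → 72 (alternating steps +3, +8, +3, +8, …).
So the next pair is {74,72}.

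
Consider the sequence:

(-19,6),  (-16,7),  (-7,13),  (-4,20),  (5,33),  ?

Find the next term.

(8,53)

First value: alternating steps +3, +9, +3, +9, …; -19, -16, -7, -4, 5 → 8.
Second value: each term is the sum of the two before it; 6, 7, 13, 20, 33 → 53.
So the next term is (8,53).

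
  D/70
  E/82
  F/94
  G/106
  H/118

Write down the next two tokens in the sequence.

Letter goes D, E, F, G, H → I → J (letters move forward 1 place in the alphabet).
Second component: +12 each step, so 70, 82, 94, 106, 118 → 130 → 142.
Putting the parts together: I/130 and then J/142.

I/130, J/142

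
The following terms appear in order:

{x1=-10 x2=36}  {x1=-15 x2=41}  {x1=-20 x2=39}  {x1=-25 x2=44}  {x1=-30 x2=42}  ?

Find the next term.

X1: −5 each step, so -10, -15, -20, -25, -30 → -35.
X2: alternating steps +5, −2, +5, −2, …, so 36, 41, 39, 44, 42 → 47.
Putting it together: {x1=-35 x2=47}.

{x1=-35 x2=47}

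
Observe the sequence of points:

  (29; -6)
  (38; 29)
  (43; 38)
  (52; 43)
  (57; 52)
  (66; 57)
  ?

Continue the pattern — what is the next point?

(71; 66)

First coordinate: alternating steps +9, +5, +9, +5, …, so 29, 38, 43, 52, 57, 66 → 71.
Second coordinate: always the previous value of the first coordinate, so -6, 29, 38, 43, 52, 57 → 66.
Combining the parts gives (71; 66).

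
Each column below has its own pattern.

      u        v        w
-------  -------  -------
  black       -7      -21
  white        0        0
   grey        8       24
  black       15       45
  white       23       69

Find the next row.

Column u: repeats black → white → grey, so black, white, grey, black, white → grey.
Column v goes -7, 0, 8, 15, 23 → 30 (alternating steps +7, +8, +7, +8, …).
Column w — always 3 × the column v: -21, 0, 24, 45, 69 → 90.
Combining the parts gives grey  30  90.

grey  30  90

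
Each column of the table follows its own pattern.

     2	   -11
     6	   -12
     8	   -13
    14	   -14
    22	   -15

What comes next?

For the first component, each term is the sum of the two before it: 2, 6, 8, 14, 22 → 36.
Second component: -11, -12, -13, -14, -15 → -16 (−1 each step).
So the next line is 36  -16.

36  -16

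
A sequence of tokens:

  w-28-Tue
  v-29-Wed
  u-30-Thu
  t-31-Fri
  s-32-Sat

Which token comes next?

Letter: letters move back 1 place in the alphabet, so w, v, u, t, s → r.
For the second component, +1 each step: 28, 29, 30, 31, 32 → 33.
For the day, runs through the weekdays Mon→Sun: Tue, Wed, Thu, Fri, Sat → Sun.
So the next token is r-33-Sun.

r-33-Sun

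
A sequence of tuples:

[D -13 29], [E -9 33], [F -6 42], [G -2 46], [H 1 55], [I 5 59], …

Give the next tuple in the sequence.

For the letter, letters move forward 1 place in the alphabet: D, E, F, G, H, I → J.
Second component: alternating steps +4, +3, +4, +3, …; -13, -9, -6, -2, 1, 5 → 8.
Third component — alternating steps +4, +9, +4, +9, …: 29, 33, 42, 46, 55, 59 → 68.
Putting it together: [J 8 68].

[J 8 68]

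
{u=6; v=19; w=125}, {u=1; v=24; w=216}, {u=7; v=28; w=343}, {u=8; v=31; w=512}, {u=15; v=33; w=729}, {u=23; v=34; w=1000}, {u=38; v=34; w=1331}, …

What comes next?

U: each term is the sum of the two before it, so 6, 1, 7, 8, 15, 23, 38 → 61.
For the v, differences are 5, 4, 3, … (decreasing by 1 each time): 19, 24, 28, 31, 33, 34, 34 → 33.
W — perfect cubes: 5³, 6³, 7³, …: 125, 216, 343, 512, 729, 1000, 1331 → 1728.
Combining the parts gives {u=61; v=33; w=1728}.

{u=61; v=33; w=1728}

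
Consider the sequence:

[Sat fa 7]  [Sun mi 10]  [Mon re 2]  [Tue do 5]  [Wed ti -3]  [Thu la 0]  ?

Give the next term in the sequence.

[Fri sol -8]

Day: Sat, Sun, Mon, Tue, Wed, Thu → Fri (runs through the weekdays Mon→Sun).
Note: runs backward through the solfège scale do→ti; fa, mi, re, do, ti, la → sol.
Third entry goes 7, 10, 2, 5, -3, 0 → -8 (alternating steps +3, −8, +3, −8, …).
Combining the parts gives [Fri sol -8].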